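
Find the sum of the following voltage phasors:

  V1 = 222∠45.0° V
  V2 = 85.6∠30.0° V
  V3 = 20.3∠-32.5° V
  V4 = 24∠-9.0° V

Step 1 — Convert each phasor to rectangular form:
  V1 = 222·(cos(45.0°) + j·sin(45.0°)) = 157 + j157 V
  V2 = 85.6·(cos(30.0°) + j·sin(30.0°)) = 74.13 + j42.8 V
  V3 = 20.3·(cos(-32.5°) + j·sin(-32.5°)) = 17.12 - j10.91 V
  V4 = 24·(cos(-9.0°) + j·sin(-9.0°)) = 23.7 - j3.754 V
Step 2 — Sum components: V_total = 271.9 + j185.1 V.
Step 3 — Convert to polar: |V_total| = 329 V, ∠V_total = 34.2°.

V_total = 329∠34.2° V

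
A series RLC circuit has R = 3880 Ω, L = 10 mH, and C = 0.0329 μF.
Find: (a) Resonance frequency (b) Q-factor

Step 1 — Resonance condition Im(Z)=0 gives ω₀ = 1/√(LC).
Step 2 — ω₀ = 1/√(0.01·3.29e-08) = 5.513e+04 rad/s.
Step 3 — f₀ = ω₀/(2π) = 8774 Hz.
Step 4 — Series Q: Q = ω₀L/R = 5.513e+04·0.01/3880 = 0.1421.

(a) f₀ = 8774 Hz  (b) Q = 0.1421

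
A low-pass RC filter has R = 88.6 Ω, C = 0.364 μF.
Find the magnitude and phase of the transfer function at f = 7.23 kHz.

Step 1 — Angular frequency: ω = 2π·7230 = 4.543e+04 rad/s.
Step 2 — Transfer function: H(jω) = 1/(1 + jωRC).
Step 3 — Denominator: 1 + jωRC = 1 + j·4.543e+04·88.6·3.64e-07 = 1 + j1.465.
Step 4 — H = 0.3178 - j0.4656.
Step 5 — Magnitude: |H| = 0.5638 (-5.0 dB); phase: φ = -55.7°.

|H| = 0.5638 (-5.0 dB), φ = -55.7°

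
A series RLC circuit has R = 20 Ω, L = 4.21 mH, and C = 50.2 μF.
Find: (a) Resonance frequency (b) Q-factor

Step 1 — Resonance condition Im(Z)=0 gives ω₀ = 1/√(LC).
Step 2 — ω₀ = 1/√(0.00421·5.02e-05) = 2175 rad/s.
Step 3 — f₀ = ω₀/(2π) = 346.2 Hz.
Step 4 — Series Q: Q = ω₀L/R = 2175·0.00421/20 = 0.4579.

(a) f₀ = 346.2 Hz  (b) Q = 0.4579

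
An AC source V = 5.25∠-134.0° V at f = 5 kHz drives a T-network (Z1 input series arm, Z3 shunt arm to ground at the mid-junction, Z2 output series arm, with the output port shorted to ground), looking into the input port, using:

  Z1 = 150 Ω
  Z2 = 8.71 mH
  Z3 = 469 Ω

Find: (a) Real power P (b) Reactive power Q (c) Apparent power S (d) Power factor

Step 1 — Angular frequency: ω = 2π·f = 2π·5000 = 3.142e+04 rad/s.
Step 2 — Component impedances:
  Z1: Z = R = 150 Ω
  Z2: Z = jωL = j·3.142e+04·0.00871 = 0 + j273.6 Ω
  Z3: Z = R = 469 Ω
Step 3 — With the output port shorted to ground, the output series arm Z2 runs from the junction to ground; the shunt arm Z3 also runs from the junction to ground. They appear in parallel: Z3 || Z2 = 119.1 + j204.1 Ω.
Step 4 — Series with input arm Z1: Z_in = Z1 + (Z3 || Z2) = 269.1 + j204.1 Ω = 337.8∠37.2° Ω.
Step 5 — Source phasor: V = 5.25∠-134.0° V = -3.647 - j3.777 V.
Step 6 — Current: I = V / Z = -0.01536 - j0.002382 A = 0.01554∠-171.2° A.
Step 7 — Complex power: S = V·I* = 0.06501 + j0.04932 VA.
Step 8 — Real power: P = Re(S) = 0.06501 W.
Step 9 — Reactive power: Q = Im(S) = 0.04932 VAR.
Step 10 — Apparent power: |S| = 0.0816 VA.
Step 11 — Power factor: PF = P/|S| = 0.7967 (lagging).

(a) P = 0.06501 W  (b) Q = 0.04932 VAR  (c) S = 0.0816 VA  (d) PF = 0.7967 (lagging)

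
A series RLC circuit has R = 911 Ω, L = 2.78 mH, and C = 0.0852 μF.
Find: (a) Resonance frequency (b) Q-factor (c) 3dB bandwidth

Step 1 — Resonance condition Im(Z)=0 gives ω₀ = 1/√(LC).
Step 2 — ω₀ = 1/√(0.00278·8.52e-08) = 6.498e+04 rad/s.
Step 3 — f₀ = ω₀/(2π) = 1.034e+04 Hz.
Step 4 — Series Q: Q = ω₀L/R = 6.498e+04·0.00278/911 = 0.1983.
Step 5 — 3dB bandwidth: Δω = ω₀/Q = 3.277e+05 rad/s; BW = Δω/(2π) = 5.215e+04 Hz.

(a) f₀ = 1.034e+04 Hz  (b) Q = 0.1983  (c) BW = 5.215e+04 Hz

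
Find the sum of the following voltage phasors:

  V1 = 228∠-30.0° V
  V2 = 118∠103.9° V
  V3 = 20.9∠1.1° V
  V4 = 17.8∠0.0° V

Step 1 — Convert each phasor to rectangular form:
  V1 = 228·(cos(-30.0°) + j·sin(-30.0°)) = 197.5 - j114 V
  V2 = 118·(cos(103.9°) + j·sin(103.9°)) = -28.35 + j114.5 V
  V3 = 20.9·(cos(1.1°) + j·sin(1.1°)) = 20.9 + j0.4012 V
  V4 = 17.8·(cos(0.0°) + j·sin(0.0°)) = 17.8 V
Step 2 — Sum components: V_total = 207.8 + j0.9458 V.
Step 3 — Convert to polar: |V_total| = 207.8 V, ∠V_total = 0.3°.

V_total = 207.8∠0.3° V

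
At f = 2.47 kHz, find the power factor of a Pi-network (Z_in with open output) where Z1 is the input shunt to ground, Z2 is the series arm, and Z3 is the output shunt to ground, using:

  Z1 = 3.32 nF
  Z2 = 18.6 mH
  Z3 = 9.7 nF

Step 1 — Angular frequency: ω = 2π·f = 2π·2470 = 1.552e+04 rad/s.
Step 2 — Component impedances:
  Z1: Z = 1/(jωC) = -j/(ω·C) = 0 - j1.941e+04 Ω
  Z2: Z = jωL = j·1.552e+04·0.0186 = 0 + j288.7 Ω
  Z3: Z = 1/(jωC) = -j/(ω·C) = 0 - j6643 Ω
Step 3 — With open output, the series arm Z2 and the output shunt Z3 appear in series to ground: Z2 + Z3 = 0 - j6354 Ω.
Step 4 — Parallel with input shunt Z1: Z_in = Z1 || (Z2 + Z3) = 0 - j4787 Ω = 4787∠-90.0° Ω.
Step 5 — Power factor: PF = cos(φ) = Re(Z)/|Z| = 0/4787 = 0.
Step 6 — Type: Im(Z) = -4787 ⇒ leading (phase φ = -90.0°).

PF = 0 (leading, φ = -90.0°)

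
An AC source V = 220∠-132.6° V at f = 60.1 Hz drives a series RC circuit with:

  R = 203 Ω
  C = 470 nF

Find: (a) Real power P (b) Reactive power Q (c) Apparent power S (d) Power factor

Step 1 — Angular frequency: ω = 2π·f = 2π·60.1 = 377.6 rad/s.
Step 2 — Component impedances:
  R: Z = R = 203 Ω
  C: Z = 1/(jωC) = -j/(ω·C) = 0 - j5634 Ω
Step 3 — Series combination: Z_total = R + C = 203 - j5634 Ω = 5638∠-87.9° Ω.
Step 4 — Source phasor: V = 220∠-132.6° V = -148.9 - j161.9 V.
Step 5 — Current: I = V / Z = 0.02775 - j0.02743 A = 0.03902∠-44.7° A.
Step 6 — Complex power: S = V·I* = 0.3091 - j8.579 VA.
Step 7 — Real power: P = Re(S) = 0.3091 W.
Step 8 — Reactive power: Q = Im(S) = -8.579 VAR.
Step 9 — Apparent power: |S| = 8.585 VA.
Step 10 — Power factor: PF = P/|S| = 0.03601 (leading).

(a) P = 0.3091 W  (b) Q = -8.579 VAR  (c) S = 8.585 VA  (d) PF = 0.03601 (leading)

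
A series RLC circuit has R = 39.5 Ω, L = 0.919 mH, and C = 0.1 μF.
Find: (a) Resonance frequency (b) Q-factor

Step 1 — Resonance condition Im(Z)=0 gives ω₀ = 1/√(LC).
Step 2 — ω₀ = 1/√(0.000919·1e-07) = 1.043e+05 rad/s.
Step 3 — f₀ = ω₀/(2π) = 1.66e+04 Hz.
Step 4 — Series Q: Q = ω₀L/R = 1.043e+05·0.000919/39.5 = 2.427.

(a) f₀ = 1.66e+04 Hz  (b) Q = 2.427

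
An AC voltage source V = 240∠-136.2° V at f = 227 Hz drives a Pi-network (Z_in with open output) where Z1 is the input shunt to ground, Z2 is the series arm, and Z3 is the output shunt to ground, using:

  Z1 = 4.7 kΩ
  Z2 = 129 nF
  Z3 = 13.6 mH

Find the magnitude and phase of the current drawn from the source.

Step 1 — Angular frequency: ω = 2π·f = 2π·227 = 1426 rad/s.
Step 2 — Component impedances:
  Z1: Z = R = 4700 Ω
  Z2: Z = 1/(jωC) = -j/(ω·C) = 0 - j5435 Ω
  Z3: Z = jωL = j·1426·0.0136 = 0 + j19.4 Ω
Step 3 — With open output, the series arm Z2 and the output shunt Z3 appear in series to ground: Z2 + Z3 = 0 - j5416 Ω.
Step 4 — Parallel with input shunt Z1: Z_in = Z1 || (Z2 + Z3) = 2681 - j2327 Ω = 3550∠-41.0° Ω.
Step 5 — Source phasor: V = 240∠-136.2° V = -173.2 - j166.1 V.
Step 6 — Ohm's law: I = V / Z_total = (-173.2 - j166.1) / (2681 - j2327) = -0.006183 - j0.06733 A.
Step 7 — Convert to polar: |I| = 0.06761 A, ∠I = -95.2°.

I = 0.06761∠-95.2° A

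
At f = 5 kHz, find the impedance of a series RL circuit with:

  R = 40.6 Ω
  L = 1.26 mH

Step 1 — Angular frequency: ω = 2π·f = 2π·5000 = 3.142e+04 rad/s.
Step 2 — Component impedances:
  R: Z = R = 40.6 Ω
  L: Z = jωL = j·3.142e+04·0.00126 = 0 + j39.58 Ω
Step 3 — Series combination: Z_total = R + L = 40.6 + j39.58 Ω = 56.7∠44.3° Ω.

Z = 40.6 + j39.58 Ω = 56.7∠44.3° Ω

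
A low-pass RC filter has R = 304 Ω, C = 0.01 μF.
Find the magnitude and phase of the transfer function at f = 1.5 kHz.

Step 1 — Angular frequency: ω = 2π·1500 = 9425 rad/s.
Step 2 — Transfer function: H(jω) = 1/(1 + jωRC).
Step 3 — Denominator: 1 + jωRC = 1 + j·9425·304·1e-08 = 1 + j0.02865.
Step 4 — H = 0.9992 - j0.02863.
Step 5 — Magnitude: |H| = 0.9996 (-0.0 dB); phase: φ = -1.6°.

|H| = 0.9996 (-0.0 dB), φ = -1.6°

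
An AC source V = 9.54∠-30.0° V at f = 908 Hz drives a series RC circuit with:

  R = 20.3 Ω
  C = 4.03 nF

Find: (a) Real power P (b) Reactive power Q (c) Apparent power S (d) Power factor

Step 1 — Angular frequency: ω = 2π·f = 2π·908 = 5705 rad/s.
Step 2 — Component impedances:
  R: Z = R = 20.3 Ω
  C: Z = 1/(jωC) = -j/(ω·C) = 0 - j4.349e+04 Ω
Step 3 — Series combination: Z_total = R + C = 20.3 - j4.349e+04 Ω = 4.349e+04∠-90.0° Ω.
Step 4 — Source phasor: V = 9.54∠-30.0° V = 8.262 - j4.77 V.
Step 5 — Current: I = V / Z = 0.0001098 + j0.0001899 A = 0.0002193∠60.0° A.
Step 6 — Complex power: S = V·I* = 9.766e-07 - j0.002093 VA.
Step 7 — Real power: P = Re(S) = 9.766e-07 W.
Step 8 — Reactive power: Q = Im(S) = -0.002093 VAR.
Step 9 — Apparent power: |S| = 0.002093 VA.
Step 10 — Power factor: PF = P/|S| = 0.0004667 (leading).

(a) P = 9.766e-07 W  (b) Q = -0.002093 VAR  (c) S = 0.002093 VA  (d) PF = 0.0004667 (leading)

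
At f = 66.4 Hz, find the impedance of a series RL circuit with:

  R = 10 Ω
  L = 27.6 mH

Step 1 — Angular frequency: ω = 2π·f = 2π·66.4 = 417.2 rad/s.
Step 2 — Component impedances:
  R: Z = R = 10 Ω
  L: Z = jωL = j·417.2·0.0276 = 0 + j11.51 Ω
Step 3 — Series combination: Z_total = R + L = 10 + j11.51 Ω = 15.25∠49.0° Ω.

Z = 10 + j11.51 Ω = 15.25∠49.0° Ω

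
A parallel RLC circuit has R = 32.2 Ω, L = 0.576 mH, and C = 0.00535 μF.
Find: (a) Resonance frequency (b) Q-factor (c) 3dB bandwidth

Step 1 — Resonance: ω₀ = 1/√(LC) = 1/√(0.000576·5.35e-09) = 5.697e+05 rad/s.
Step 2 — f₀ = ω₀/(2π) = 9.066e+04 Hz.
Step 3 — Parallel Q: Q = R/(ω₀L) = 32.2/(5.697e+05·0.000576) = 0.09813.
Step 4 — Bandwidth: Δω = ω₀/Q = 5.805e+06 rad/s; BW = Δω/(2π) = 9.239e+05 Hz.

(a) f₀ = 9.066e+04 Hz  (b) Q = 0.09813  (c) BW = 9.239e+05 Hz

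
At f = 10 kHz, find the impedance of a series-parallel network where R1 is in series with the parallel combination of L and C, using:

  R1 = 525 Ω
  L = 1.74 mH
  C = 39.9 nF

Step 1 — Angular frequency: ω = 2π·f = 2π·1e+04 = 6.283e+04 rad/s.
Step 2 — Component impedances:
  R1: Z = R = 525 Ω
  L: Z = jωL = j·6.283e+04·0.00174 = 0 + j109.3 Ω
  C: Z = 1/(jωC) = -j/(ω·C) = 0 - j398.9 Ω
Step 3 — Parallel branch: L || C = 1/(1/L + 1/C) = 0 + j150.6 Ω.
Step 4 — Series with R1: Z_total = R1 + (L || C) = 525 + j150.6 Ω = 546.2∠16.0° Ω.

Z = 525 + j150.6 Ω = 546.2∠16.0° Ω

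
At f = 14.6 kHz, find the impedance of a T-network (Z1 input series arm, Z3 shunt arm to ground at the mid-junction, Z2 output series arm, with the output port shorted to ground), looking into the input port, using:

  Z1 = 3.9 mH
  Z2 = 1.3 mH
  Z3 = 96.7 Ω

Step 1 — Angular frequency: ω = 2π·f = 2π·1.46e+04 = 9.173e+04 rad/s.
Step 2 — Component impedances:
  Z1: Z = jωL = j·9.173e+04·0.0039 = 0 + j357.8 Ω
  Z2: Z = jωL = j·9.173e+04·0.0013 = 0 + j119.3 Ω
  Z3: Z = R = 96.7 Ω
Step 3 — With the output port shorted to ground, the output series arm Z2 runs from the junction to ground; the shunt arm Z3 also runs from the junction to ground. They appear in parallel: Z3 || Z2 = 58.34 + j47.31 Ω.
Step 4 — Series with input arm Z1: Z_in = Z1 + (Z3 || Z2) = 58.34 + j405.1 Ω = 409.3∠81.8° Ω.

Z = 58.34 + j405.1 Ω = 409.3∠81.8° Ω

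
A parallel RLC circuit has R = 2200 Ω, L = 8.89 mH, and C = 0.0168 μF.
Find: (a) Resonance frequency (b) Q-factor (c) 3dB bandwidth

Step 1 — Resonance: ω₀ = 1/√(LC) = 1/√(0.00889·1.68e-08) = 8.183e+04 rad/s.
Step 2 — f₀ = ω₀/(2π) = 1.302e+04 Hz.
Step 3 — Parallel Q: Q = R/(ω₀L) = 2200/(8.183e+04·0.00889) = 3.024.
Step 4 — Bandwidth: Δω = ω₀/Q = 2.706e+04 rad/s; BW = Δω/(2π) = 4306 Hz.

(a) f₀ = 1.302e+04 Hz  (b) Q = 3.024  (c) BW = 4306 Hz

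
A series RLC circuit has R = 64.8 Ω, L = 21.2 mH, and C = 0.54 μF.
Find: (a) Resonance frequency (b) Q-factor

Step 1 — Resonance condition Im(Z)=0 gives ω₀ = 1/√(LC).
Step 2 — ω₀ = 1/√(0.0212·5.4e-07) = 9346 rad/s.
Step 3 — f₀ = ω₀/(2π) = 1487 Hz.
Step 4 — Series Q: Q = ω₀L/R = 9346·0.0212/64.8 = 3.058.

(a) f₀ = 1487 Hz  (b) Q = 3.058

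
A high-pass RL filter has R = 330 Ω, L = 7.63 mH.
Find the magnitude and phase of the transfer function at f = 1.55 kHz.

Step 1 — Angular frequency: ω = 2π·1550 = 9739 rad/s.
Step 2 — Transfer function: H(jω) = jωL/(R + jωL).
Step 3 — Numerator jωL = j·74.31; denominator R + jωL = 330 + j74.31.
Step 4 — H = 0.04826 + j0.2143.
Step 5 — Magnitude: |H| = 0.2197 (-13.2 dB); phase: φ = 77.3°.

|H| = 0.2197 (-13.2 dB), φ = 77.3°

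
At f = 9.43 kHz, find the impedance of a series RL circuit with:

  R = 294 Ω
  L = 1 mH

Step 1 — Angular frequency: ω = 2π·f = 2π·9430 = 5.925e+04 rad/s.
Step 2 — Component impedances:
  R: Z = R = 294 Ω
  L: Z = jωL = j·5.925e+04·0.001 = 0 + j59.25 Ω
Step 3 — Series combination: Z_total = R + L = 294 + j59.25 Ω = 299.9∠11.4° Ω.

Z = 294 + j59.25 Ω = 299.9∠11.4° Ω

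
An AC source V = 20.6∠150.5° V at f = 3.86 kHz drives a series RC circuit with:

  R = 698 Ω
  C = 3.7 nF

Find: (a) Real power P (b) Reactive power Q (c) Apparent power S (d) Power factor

Step 1 — Angular frequency: ω = 2π·f = 2π·3860 = 2.425e+04 rad/s.
Step 2 — Component impedances:
  R: Z = R = 698 Ω
  C: Z = 1/(jωC) = -j/(ω·C) = 0 - j1.114e+04 Ω
Step 3 — Series combination: Z_total = R + C = 698 - j1.114e+04 Ω = 1.117e+04∠-86.4° Ω.
Step 4 — Source phasor: V = 20.6∠150.5° V = -17.93 + j10.14 V.
Step 5 — Current: I = V / Z = -0.001007 - j0.001546 A = 0.001845∠-123.1° A.
Step 6 — Complex power: S = V·I* = 0.002376 - j0.03793 VA.
Step 7 — Real power: P = Re(S) = 0.002376 W.
Step 8 — Reactive power: Q = Im(S) = -0.03793 VAR.
Step 9 — Apparent power: |S| = 0.03801 VA.
Step 10 — Power factor: PF = P/|S| = 0.06251 (leading).

(a) P = 0.002376 W  (b) Q = -0.03793 VAR  (c) S = 0.03801 VA  (d) PF = 0.06251 (leading)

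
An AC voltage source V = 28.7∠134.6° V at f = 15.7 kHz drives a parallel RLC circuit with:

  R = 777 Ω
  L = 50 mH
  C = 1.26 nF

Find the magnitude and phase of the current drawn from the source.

Step 1 — Angular frequency: ω = 2π·f = 2π·1.57e+04 = 9.865e+04 rad/s.
Step 2 — Component impedances:
  R: Z = R = 777 Ω
  L: Z = jωL = j·9.865e+04·0.05 = 0 + j4932 Ω
  C: Z = 1/(jωC) = -j/(ω·C) = 0 - j8045 Ω
Step 3 — Parallel combination: 1/Z_total = 1/R + 1/L + 1/C; Z_total = 774.1 + j47.19 Ω = 775.6∠3.5° Ω.
Step 4 — Source phasor: V = 28.7∠134.6° V = -20.15 + j20.44 V.
Step 5 — Ohm's law: I = V / Z_total = (-20.15 + j20.44) / (774.1 + j47.19) = -0.02433 + j0.02788 A.
Step 6 — Convert to polar: |I| = 0.03701 A, ∠I = 131.1°.

I = 0.03701∠131.1° A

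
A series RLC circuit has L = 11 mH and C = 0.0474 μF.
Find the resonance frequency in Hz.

Step 1 — Resonance condition Im(Z)=0 gives ω₀ = 1/√(LC).
Step 2 — ω₀ = 1/√(0.011·4.74e-08) = 4.379e+04 rad/s.
Step 3 — f₀ = ω₀/(2π) = 6970 Hz.

f₀ = 6970 Hz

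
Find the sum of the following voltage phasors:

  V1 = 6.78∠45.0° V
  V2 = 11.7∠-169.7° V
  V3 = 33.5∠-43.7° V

Step 1 — Convert each phasor to rectangular form:
  V1 = 6.78·(cos(45.0°) + j·sin(45.0°)) = 4.794 + j4.794 V
  V2 = 11.7·(cos(-169.7°) + j·sin(-169.7°)) = -11.51 - j2.092 V
  V3 = 33.5·(cos(-43.7°) + j·sin(-43.7°)) = 24.22 - j23.14 V
Step 2 — Sum components: V_total = 17.5 - j20.44 V.
Step 3 — Convert to polar: |V_total| = 26.91 V, ∠V_total = -49.4°.

V_total = 26.91∠-49.4° V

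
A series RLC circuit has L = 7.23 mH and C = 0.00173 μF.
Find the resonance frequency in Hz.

Step 1 — Resonance condition Im(Z)=0 gives ω₀ = 1/√(LC).
Step 2 — ω₀ = 1/√(0.00723·1.73e-09) = 2.828e+05 rad/s.
Step 3 — f₀ = ω₀/(2π) = 4.5e+04 Hz.

f₀ = 4.5e+04 Hz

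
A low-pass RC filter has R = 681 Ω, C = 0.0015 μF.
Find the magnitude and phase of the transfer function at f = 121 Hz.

Step 1 — Angular frequency: ω = 2π·121 = 760.3 rad/s.
Step 2 — Transfer function: H(jω) = 1/(1 + jωRC).
Step 3 — Denominator: 1 + jωRC = 1 + j·760.3·681·1.5e-09 = 1 + j0.0007766.
Step 4 — H = 1 - j0.0007766.
Step 5 — Magnitude: |H| = 1 (-0.0 dB); phase: φ = -0.0°.

|H| = 1 (-0.0 dB), φ = -0.0°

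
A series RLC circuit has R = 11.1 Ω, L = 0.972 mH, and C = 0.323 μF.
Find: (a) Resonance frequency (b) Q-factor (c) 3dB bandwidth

Step 1 — Resonance: ω₀ = 1/√(LC) = 1/√(0.000972·3.23e-07) = 5.644e+04 rad/s.
Step 2 — f₀ = ω₀/(2π) = 8982 Hz.
Step 3 — Series Q: Q = ω₀L/R = 5.644e+04·0.000972/11.1 = 4.942.
Step 4 — Bandwidth: Δω = ω₀/Q = 1.142e+04 rad/s; BW = Δω/(2π) = 1818 Hz.

(a) f₀ = 8982 Hz  (b) Q = 4.942  (c) BW = 1818 Hz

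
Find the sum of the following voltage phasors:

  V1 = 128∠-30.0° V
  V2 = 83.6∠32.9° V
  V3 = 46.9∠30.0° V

Step 1 — Convert each phasor to rectangular form:
  V1 = 128·(cos(-30.0°) + j·sin(-30.0°)) = 110.9 - j64 V
  V2 = 83.6·(cos(32.9°) + j·sin(32.9°)) = 70.19 + j45.41 V
  V3 = 46.9·(cos(30.0°) + j·sin(30.0°)) = 40.62 + j23.45 V
Step 2 — Sum components: V_total = 221.7 + j4.859 V.
Step 3 — Convert to polar: |V_total| = 221.7 V, ∠V_total = 1.3°.

V_total = 221.7∠1.3° V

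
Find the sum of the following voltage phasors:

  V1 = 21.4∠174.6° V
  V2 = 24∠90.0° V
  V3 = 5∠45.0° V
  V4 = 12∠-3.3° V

Step 1 — Convert each phasor to rectangular form:
  V1 = 21.4·(cos(174.6°) + j·sin(174.6°)) = -21.31 + j2.014 V
  V2 = 24·(cos(90.0°) + j·sin(90.0°)) = 0 + j24 V
  V3 = 5·(cos(45.0°) + j·sin(45.0°)) = 3.536 + j3.536 V
  V4 = 12·(cos(-3.3°) + j·sin(-3.3°)) = 11.98 - j0.6908 V
Step 2 — Sum components: V_total = -5.789 + j28.86 V.
Step 3 — Convert to polar: |V_total| = 29.43 V, ∠V_total = 101.3°.

V_total = 29.43∠101.3° V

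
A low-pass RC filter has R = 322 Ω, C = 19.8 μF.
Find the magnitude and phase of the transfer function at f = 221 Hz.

Step 1 — Angular frequency: ω = 2π·221 = 1389 rad/s.
Step 2 — Transfer function: H(jω) = 1/(1 + jωRC).
Step 3 — Denominator: 1 + jωRC = 1 + j·1389·322·1.98e-05 = 1 + j8.853.
Step 4 — H = 0.0126 - j0.1115.
Step 5 — Magnitude: |H| = 0.1122 (-19.0 dB); phase: φ = -83.6°.

|H| = 0.1122 (-19.0 dB), φ = -83.6°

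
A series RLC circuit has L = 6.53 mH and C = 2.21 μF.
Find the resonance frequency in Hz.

Step 1 — Resonance condition Im(Z)=0 gives ω₀ = 1/√(LC).
Step 2 — ω₀ = 1/√(0.00653·2.21e-06) = 8324 rad/s.
Step 3 — f₀ = ω₀/(2π) = 1325 Hz.

f₀ = 1325 Hz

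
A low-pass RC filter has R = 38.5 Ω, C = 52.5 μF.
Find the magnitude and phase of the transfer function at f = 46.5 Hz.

Step 1 — Angular frequency: ω = 2π·46.5 = 292.2 rad/s.
Step 2 — Transfer function: H(jω) = 1/(1 + jωRC).
Step 3 — Denominator: 1 + jωRC = 1 + j·292.2·38.5·5.25e-05 = 1 + j0.5905.
Step 4 — H = 0.7414 - j0.4378.
Step 5 — Magnitude: |H| = 0.8611 (-1.3 dB); phase: φ = -30.6°.

|H| = 0.8611 (-1.3 dB), φ = -30.6°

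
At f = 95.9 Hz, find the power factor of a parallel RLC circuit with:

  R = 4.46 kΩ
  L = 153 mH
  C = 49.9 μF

Step 1 — Angular frequency: ω = 2π·f = 2π·95.9 = 602.6 rad/s.
Step 2 — Component impedances:
  R: Z = R = 4460 Ω
  L: Z = jωL = j·602.6·0.153 = 0 + j92.19 Ω
  C: Z = 1/(jωC) = -j/(ω·C) = 0 - j33.26 Ω
Step 3 — Parallel combination: 1/Z_total = 1/R + 1/L + 1/C; Z_total = 0.6068 - j52.02 Ω = 52.02∠-89.3° Ω.
Step 4 — Power factor: PF = cos(φ) = Re(Z)/|Z| = 0.6068/52.02 = 0.01166.
Step 5 — Type: Im(Z) = -52.02 ⇒ leading (phase φ = -89.3°).

PF = 0.01166 (leading, φ = -89.3°)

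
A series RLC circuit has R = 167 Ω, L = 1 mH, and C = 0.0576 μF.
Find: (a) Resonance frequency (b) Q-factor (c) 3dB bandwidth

Step 1 — Resonance condition Im(Z)=0 gives ω₀ = 1/√(LC).
Step 2 — ω₀ = 1/√(0.001·5.76e-08) = 1.318e+05 rad/s.
Step 3 — f₀ = ω₀/(2π) = 2.097e+04 Hz.
Step 4 — Series Q: Q = ω₀L/R = 1.318e+05·0.001/167 = 0.789.
Step 5 — 3dB bandwidth: Δω = ω₀/Q = 1.67e+05 rad/s; BW = Δω/(2π) = 2.658e+04 Hz.

(a) f₀ = 2.097e+04 Hz  (b) Q = 0.789  (c) BW = 2.658e+04 Hz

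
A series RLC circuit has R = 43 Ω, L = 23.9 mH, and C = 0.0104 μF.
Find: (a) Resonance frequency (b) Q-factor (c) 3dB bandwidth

Step 1 — Resonance: ω₀ = 1/√(LC) = 1/√(0.0239·1.04e-08) = 6.343e+04 rad/s.
Step 2 — f₀ = ω₀/(2π) = 1.009e+04 Hz.
Step 3 — Series Q: Q = ω₀L/R = 6.343e+04·0.0239/43 = 35.25.
Step 4 — Bandwidth: Δω = ω₀/Q = 1799 rad/s; BW = Δω/(2π) = 286.3 Hz.

(a) f₀ = 1.009e+04 Hz  (b) Q = 35.25  (c) BW = 286.3 Hz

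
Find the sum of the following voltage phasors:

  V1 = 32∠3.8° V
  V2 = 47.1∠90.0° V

Step 1 — Convert each phasor to rectangular form:
  V1 = 32·(cos(3.8°) + j·sin(3.8°)) = 31.93 + j2.121 V
  V2 = 47.1·(cos(90.0°) + j·sin(90.0°)) = 0 + j47.1 V
Step 2 — Sum components: V_total = 31.93 + j49.22 V.
Step 3 — Convert to polar: |V_total| = 58.67 V, ∠V_total = 57.0°.

V_total = 58.67∠57.0° V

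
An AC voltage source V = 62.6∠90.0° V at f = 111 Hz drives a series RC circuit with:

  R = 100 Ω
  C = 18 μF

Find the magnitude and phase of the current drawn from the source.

Step 1 — Angular frequency: ω = 2π·f = 2π·111 = 697.4 rad/s.
Step 2 — Component impedances:
  R: Z = R = 100 Ω
  C: Z = 1/(jωC) = -j/(ω·C) = 0 - j79.66 Ω
Step 3 — Series combination: Z_total = R + C = 100 - j79.66 Ω = 127.8∠-38.5° Ω.
Step 4 — Source phasor: V = 62.6∠90.0° V = 0 + j62.6 V.
Step 5 — Ohm's law: I = V / Z_total = (0 + j62.6) / (100 - j79.66) = -0.3051 + j0.383 A.
Step 6 — Convert to polar: |I| = 0.4896 A, ∠I = 128.5°.

I = 0.4896∠128.5° A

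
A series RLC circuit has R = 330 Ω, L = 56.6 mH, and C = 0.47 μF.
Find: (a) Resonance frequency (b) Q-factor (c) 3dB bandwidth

Step 1 — Resonance: ω₀ = 1/√(LC) = 1/√(0.0566·4.7e-07) = 6131 rad/s.
Step 2 — f₀ = ω₀/(2π) = 975.8 Hz.
Step 3 — Series Q: Q = ω₀L/R = 6131·0.0566/330 = 1.052.
Step 4 — Bandwidth: Δω = ω₀/Q = 5830 rad/s; BW = Δω/(2π) = 927.9 Hz.

(a) f₀ = 975.8 Hz  (b) Q = 1.052  (c) BW = 927.9 Hz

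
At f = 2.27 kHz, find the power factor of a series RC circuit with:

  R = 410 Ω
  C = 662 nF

Step 1 — Angular frequency: ω = 2π·f = 2π·2270 = 1.426e+04 rad/s.
Step 2 — Component impedances:
  R: Z = R = 410 Ω
  C: Z = 1/(jωC) = -j/(ω·C) = 0 - j105.9 Ω
Step 3 — Series combination: Z_total = R + C = 410 - j105.9 Ω = 423.5∠-14.5° Ω.
Step 4 — Power factor: PF = cos(φ) = Re(Z)/|Z| = 410/423.46 = 0.9682.
Step 5 — Type: Im(Z) = -105.9 ⇒ leading (phase φ = -14.5°).

PF = 0.9682 (leading, φ = -14.5°)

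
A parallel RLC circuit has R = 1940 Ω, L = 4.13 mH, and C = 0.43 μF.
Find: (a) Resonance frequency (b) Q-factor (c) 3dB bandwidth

Step 1 — Resonance: ω₀ = 1/√(LC) = 1/√(0.00413·4.3e-07) = 2.373e+04 rad/s.
Step 2 — f₀ = ω₀/(2π) = 3777 Hz.
Step 3 — Parallel Q: Q = R/(ω₀L) = 1940/(2.373e+04·0.00413) = 19.8.
Step 4 — Bandwidth: Δω = ω₀/Q = 1199 rad/s; BW = Δω/(2π) = 190.8 Hz.

(a) f₀ = 3777 Hz  (b) Q = 19.8  (c) BW = 190.8 Hz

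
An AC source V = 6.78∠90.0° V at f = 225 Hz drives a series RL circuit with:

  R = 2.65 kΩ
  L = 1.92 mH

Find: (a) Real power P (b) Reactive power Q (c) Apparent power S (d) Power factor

Step 1 — Angular frequency: ω = 2π·f = 2π·225 = 1414 rad/s.
Step 2 — Component impedances:
  R: Z = R = 2650 Ω
  L: Z = jωL = j·1414·0.00192 = 0 + j2.714 Ω
Step 3 — Series combination: Z_total = R + L = 2650 + j2.714 Ω = 2650∠0.1° Ω.
Step 4 — Source phasor: V = 6.78∠90.0° V = 0 + j6.78 V.
Step 5 — Current: I = V / Z = 2.621e-06 + j0.002558 A = 0.002558∠89.9° A.
Step 6 — Complex power: S = V·I* = 0.01735 + j1.777e-05 VA.
Step 7 — Real power: P = Re(S) = 0.01735 W.
Step 8 — Reactive power: Q = Im(S) = 1.777e-05 VAR.
Step 9 — Apparent power: |S| = 0.01735 VA.
Step 10 — Power factor: PF = P/|S| = 1 (lagging).

(a) P = 0.01735 W  (b) Q = 1.777e-05 VAR  (c) S = 0.01735 VA  (d) PF = 1 (lagging)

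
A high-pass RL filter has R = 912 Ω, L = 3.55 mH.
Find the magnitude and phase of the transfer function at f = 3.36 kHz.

Step 1 — Angular frequency: ω = 2π·3360 = 2.111e+04 rad/s.
Step 2 — Transfer function: H(jω) = jωL/(R + jωL).
Step 3 — Numerator jωL = j·74.95; denominator R + jωL = 912 + j74.95.
Step 4 — H = 0.006708 + j0.08163.
Step 5 — Magnitude: |H| = 0.0819 (-21.7 dB); phase: φ = 85.3°.

|H| = 0.0819 (-21.7 dB), φ = 85.3°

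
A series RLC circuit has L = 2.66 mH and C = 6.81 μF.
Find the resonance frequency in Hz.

Step 1 — Resonance condition Im(Z)=0 gives ω₀ = 1/√(LC).
Step 2 — ω₀ = 1/√(0.00266·6.81e-06) = 7430 rad/s.
Step 3 — f₀ = ω₀/(2π) = 1183 Hz.

f₀ = 1183 Hz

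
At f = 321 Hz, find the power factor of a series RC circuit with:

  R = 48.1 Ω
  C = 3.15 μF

Step 1 — Angular frequency: ω = 2π·f = 2π·321 = 2017 rad/s.
Step 2 — Component impedances:
  R: Z = R = 48.1 Ω
  C: Z = 1/(jωC) = -j/(ω·C) = 0 - j157.4 Ω
Step 3 — Series combination: Z_total = R + C = 48.1 - j157.4 Ω = 164.6∠-73.0° Ω.
Step 4 — Power factor: PF = cos(φ) = Re(Z)/|Z| = 48.1/164.6 = 0.2922.
Step 5 — Type: Im(Z) = -157.4 ⇒ leading (phase φ = -73.0°).

PF = 0.2922 (leading, φ = -73.0°)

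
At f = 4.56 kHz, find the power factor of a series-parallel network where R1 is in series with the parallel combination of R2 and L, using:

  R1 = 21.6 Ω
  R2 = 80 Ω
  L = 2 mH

Step 1 — Angular frequency: ω = 2π·f = 2π·4560 = 2.865e+04 rad/s.
Step 2 — Component impedances:
  R1: Z = R = 21.6 Ω
  R2: Z = R = 80 Ω
  L: Z = jωL = j·2.865e+04·0.002 = 0 + j57.3 Ω
Step 3 — Parallel branch: R2 || L = 1/(1/R2 + 1/L) = 27.13 + j37.87 Ω.
Step 4 — Series with R1: Z_total = R1 + (R2 || L) = 48.73 + j37.87 Ω = 61.71∠37.9° Ω.
Step 5 — Power factor: PF = cos(φ) = Re(Z)/|Z| = 48.727/61.714 = 0.7896.
Step 6 — Type: Im(Z) = 37.87 ⇒ lagging (phase φ = 37.9°).

PF = 0.7896 (lagging, φ = 37.9°)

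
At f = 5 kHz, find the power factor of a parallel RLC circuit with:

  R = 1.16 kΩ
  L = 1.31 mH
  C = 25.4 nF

Step 1 — Angular frequency: ω = 2π·f = 2π·5000 = 3.142e+04 rad/s.
Step 2 — Component impedances:
  R: Z = R = 1160 Ω
  L: Z = jωL = j·3.142e+04·0.00131 = 0 + j41.15 Ω
  C: Z = 1/(jωC) = -j/(ω·C) = 0 - j1253 Ω
Step 3 — Parallel combination: 1/Z_total = 1/R + 1/L + 1/C; Z_total = 1.559 + j42.5 Ω = 42.52∠87.9° Ω.
Step 4 — Power factor: PF = cos(φ) = Re(Z)/|Z| = 1.5588/42.524 = 0.03666.
Step 5 — Type: Im(Z) = 42.5 ⇒ lagging (phase φ = 87.9°).

PF = 0.03666 (lagging, φ = 87.9°)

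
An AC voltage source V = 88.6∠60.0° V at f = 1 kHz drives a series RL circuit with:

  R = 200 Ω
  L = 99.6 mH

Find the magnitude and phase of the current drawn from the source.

Step 1 — Angular frequency: ω = 2π·f = 2π·1000 = 6283 rad/s.
Step 2 — Component impedances:
  R: Z = R = 200 Ω
  L: Z = jωL = j·6283·0.0996 = 0 + j625.8 Ω
Step 3 — Series combination: Z_total = R + L = 200 + j625.8 Ω = 657∠72.3° Ω.
Step 4 — Source phasor: V = 88.6∠60.0° V = 44.3 + j76.73 V.
Step 5 — Ohm's law: I = V / Z_total = (44.3 + j76.73) / (200 + j625.8) = 0.1318 - j0.02868 A.
Step 6 — Convert to polar: |I| = 0.1349 A, ∠I = -12.3°.

I = 0.1349∠-12.3° A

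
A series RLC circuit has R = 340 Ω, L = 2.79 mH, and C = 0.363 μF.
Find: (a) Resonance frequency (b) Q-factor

Step 1 — Resonance condition Im(Z)=0 gives ω₀ = 1/√(LC).
Step 2 — ω₀ = 1/√(0.00279·3.63e-07) = 3.142e+04 rad/s.
Step 3 — f₀ = ω₀/(2π) = 5001 Hz.
Step 4 — Series Q: Q = ω₀L/R = 3.142e+04·0.00279/340 = 0.2579.

(a) f₀ = 5001 Hz  (b) Q = 0.2579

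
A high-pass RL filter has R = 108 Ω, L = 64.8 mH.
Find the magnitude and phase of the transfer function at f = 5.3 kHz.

Step 1 — Angular frequency: ω = 2π·5300 = 3.33e+04 rad/s.
Step 2 — Transfer function: H(jω) = jωL/(R + jωL).
Step 3 — Numerator jωL = j·2158; denominator R + jωL = 108 + j2158.
Step 4 — H = 0.9975 + j0.04992.
Step 5 — Magnitude: |H| = 0.9987 (-0.0 dB); phase: φ = 2.9°.

|H| = 0.9987 (-0.0 dB), φ = 2.9°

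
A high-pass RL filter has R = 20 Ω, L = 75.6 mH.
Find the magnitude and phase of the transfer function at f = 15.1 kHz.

Step 1 — Angular frequency: ω = 2π·1.51e+04 = 9.488e+04 rad/s.
Step 2 — Transfer function: H(jω) = jωL/(R + jωL).
Step 3 — Numerator jωL = j·7173; denominator R + jωL = 20 + j7173.
Step 4 — H = 1 + j0.002788.
Step 5 — Magnitude: |H| = 1 (-0.0 dB); phase: φ = 0.2°.

|H| = 1 (-0.0 dB), φ = 0.2°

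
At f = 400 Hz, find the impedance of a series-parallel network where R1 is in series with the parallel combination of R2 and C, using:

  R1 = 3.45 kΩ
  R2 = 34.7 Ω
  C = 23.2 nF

Step 1 — Angular frequency: ω = 2π·f = 2π·400 = 2513 rad/s.
Step 2 — Component impedances:
  R1: Z = R = 3450 Ω
  R2: Z = R = 34.7 Ω
  C: Z = 1/(jωC) = -j/(ω·C) = 0 - j1.715e+04 Ω
Step 3 — Parallel branch: R2 || C = 1/(1/R2 + 1/C) = 34.7 - j0.07021 Ω.
Step 4 — Series with R1: Z_total = R1 + (R2 || C) = 3485 - j0.07021 Ω = 3485∠-0.0° Ω.

Z = 3485 - j0.07021 Ω = 3485∠-0.0° Ω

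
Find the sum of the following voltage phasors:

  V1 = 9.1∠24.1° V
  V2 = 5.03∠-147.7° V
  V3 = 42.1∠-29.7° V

Step 1 — Convert each phasor to rectangular form:
  V1 = 9.1·(cos(24.1°) + j·sin(24.1°)) = 8.307 + j3.716 V
  V2 = 5.03·(cos(-147.7°) + j·sin(-147.7°)) = -4.252 - j2.688 V
  V3 = 42.1·(cos(-29.7°) + j·sin(-29.7°)) = 36.57 - j20.86 V
Step 2 — Sum components: V_total = 40.62 - j19.83 V.
Step 3 — Convert to polar: |V_total| = 45.21 V, ∠V_total = -26.0°.

V_total = 45.21∠-26.0° V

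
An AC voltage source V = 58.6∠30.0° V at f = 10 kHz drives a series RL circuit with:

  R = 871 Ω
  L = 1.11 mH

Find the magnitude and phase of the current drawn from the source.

Step 1 — Angular frequency: ω = 2π·f = 2π·1e+04 = 6.283e+04 rad/s.
Step 2 — Component impedances:
  R: Z = R = 871 Ω
  L: Z = jωL = j·6.283e+04·0.00111 = 0 + j69.74 Ω
Step 3 — Series combination: Z_total = R + L = 871 + j69.74 Ω = 873.8∠4.6° Ω.
Step 4 — Source phasor: V = 58.6∠30.0° V = 50.75 + j29.3 V.
Step 5 — Ohm's law: I = V / Z_total = (50.75 + j29.3) / (871 + j69.74) = 0.06057 + j0.02879 A.
Step 6 — Convert to polar: |I| = 0.06706 A, ∠I = 25.4°.

I = 0.06706∠25.4° A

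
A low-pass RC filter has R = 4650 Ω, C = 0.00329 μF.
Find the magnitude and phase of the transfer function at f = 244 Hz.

Step 1 — Angular frequency: ω = 2π·244 = 1533 rad/s.
Step 2 — Transfer function: H(jω) = 1/(1 + jωRC).
Step 3 — Denominator: 1 + jωRC = 1 + j·1533·4650·3.29e-09 = 1 + j0.02345.
Step 4 — H = 0.9995 - j0.02344.
Step 5 — Magnitude: |H| = 0.9997 (-0.0 dB); phase: φ = -1.3°.

|H| = 0.9997 (-0.0 dB), φ = -1.3°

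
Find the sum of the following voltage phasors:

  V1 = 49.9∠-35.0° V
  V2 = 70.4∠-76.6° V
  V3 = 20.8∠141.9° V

Step 1 — Convert each phasor to rectangular form:
  V1 = 49.9·(cos(-35.0°) + j·sin(-35.0°)) = 40.88 - j28.62 V
  V2 = 70.4·(cos(-76.6°) + j·sin(-76.6°)) = 16.32 - j68.48 V
  V3 = 20.8·(cos(141.9°) + j·sin(141.9°)) = -16.37 + j12.83 V
Step 2 — Sum components: V_total = 40.82 - j84.27 V.
Step 3 — Convert to polar: |V_total| = 93.64 V, ∠V_total = -64.2°.

V_total = 93.64∠-64.2° V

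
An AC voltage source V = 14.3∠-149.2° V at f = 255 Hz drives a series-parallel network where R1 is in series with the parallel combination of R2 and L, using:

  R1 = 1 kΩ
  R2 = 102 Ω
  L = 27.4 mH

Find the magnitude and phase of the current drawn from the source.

Step 1 — Angular frequency: ω = 2π·f = 2π·255 = 1602 rad/s.
Step 2 — Component impedances:
  R1: Z = R = 1000 Ω
  R2: Z = R = 102 Ω
  L: Z = jωL = j·1602·0.0274 = 0 + j43.9 Ω
Step 3 — Parallel branch: R2 || L = 1/(1/R2 + 1/L) = 15.94 + j37.04 Ω.
Step 4 — Series with R1: Z_total = R1 + (R2 || L) = 1016 + j37.04 Ω = 1017∠2.1° Ω.
Step 5 — Source phasor: V = 14.3∠-149.2° V = -12.28 - j7.322 V.
Step 6 — Ohm's law: I = V / Z_total = (-12.28 - j7.322) / (1016 + j37.04) = -0.01234 - j0.006758 A.
Step 7 — Convert to polar: |I| = 0.01407 A, ∠I = -151.3°.

I = 0.01407∠-151.3° A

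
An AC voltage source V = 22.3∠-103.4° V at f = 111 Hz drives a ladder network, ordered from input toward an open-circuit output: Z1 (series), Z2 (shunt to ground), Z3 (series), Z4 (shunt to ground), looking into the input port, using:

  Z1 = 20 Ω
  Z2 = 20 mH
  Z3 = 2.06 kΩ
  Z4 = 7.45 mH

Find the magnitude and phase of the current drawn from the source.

Step 1 — Angular frequency: ω = 2π·f = 2π·111 = 697.4 rad/s.
Step 2 — Component impedances:
  Z1: Z = R = 20 Ω
  Z2: Z = jωL = j·697.4·0.02 = 0 + j13.95 Ω
  Z3: Z = R = 2060 Ω
  Z4: Z = jωL = j·697.4·0.00745 = 0 + j5.196 Ω
Step 3 — Ladder network (open output): work backward from the far end, alternating series and parallel combinations. Z_in = 20.09 + j13.95 Ω = 24.46∠34.8° Ω.
Step 4 — Source phasor: V = 22.3∠-103.4° V = -5.168 - j21.69 V.
Step 5 — Ohm's law: I = V / Z_total = (-5.168 - j21.69) / (20.09 + j13.95) = -0.6793 - j0.6081 A.
Step 6 — Convert to polar: |I| = 0.9117 A, ∠I = -138.2°.

I = 0.9117∠-138.2° A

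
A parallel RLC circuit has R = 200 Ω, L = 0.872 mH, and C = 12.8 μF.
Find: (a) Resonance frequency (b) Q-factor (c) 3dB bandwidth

Step 1 — Resonance: ω₀ = 1/√(LC) = 1/√(0.000872·1.28e-05) = 9465 rad/s.
Step 2 — f₀ = ω₀/(2π) = 1506 Hz.
Step 3 — Parallel Q: Q = R/(ω₀L) = 200/(9465·0.000872) = 24.23.
Step 4 — Bandwidth: Δω = ω₀/Q = 390.6 rad/s; BW = Δω/(2π) = 62.17 Hz.

(a) f₀ = 1506 Hz  (b) Q = 24.23  (c) BW = 62.17 Hz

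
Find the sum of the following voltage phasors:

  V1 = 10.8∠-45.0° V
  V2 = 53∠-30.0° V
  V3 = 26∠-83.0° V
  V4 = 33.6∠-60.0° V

Step 1 — Convert each phasor to rectangular form:
  V1 = 10.8·(cos(-45.0°) + j·sin(-45.0°)) = 7.637 - j7.637 V
  V2 = 53·(cos(-30.0°) + j·sin(-30.0°)) = 45.9 - j26.5 V
  V3 = 26·(cos(-83.0°) + j·sin(-83.0°)) = 3.169 - j25.81 V
  V4 = 33.6·(cos(-60.0°) + j·sin(-60.0°)) = 16.8 - j29.1 V
Step 2 — Sum components: V_total = 73.5 - j89.04 V.
Step 3 — Convert to polar: |V_total| = 115.5 V, ∠V_total = -50.5°.

V_total = 115.5∠-50.5° V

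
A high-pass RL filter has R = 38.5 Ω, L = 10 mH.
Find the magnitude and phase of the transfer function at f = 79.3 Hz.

Step 1 — Angular frequency: ω = 2π·79.3 = 498.3 rad/s.
Step 2 — Transfer function: H(jω) = jωL/(R + jωL).
Step 3 — Numerator jωL = j·4.983; denominator R + jωL = 38.5 + j4.983.
Step 4 — H = 0.01647 + j0.1273.
Step 5 — Magnitude: |H| = 0.1283 (-17.8 dB); phase: φ = 82.6°.

|H| = 0.1283 (-17.8 dB), φ = 82.6°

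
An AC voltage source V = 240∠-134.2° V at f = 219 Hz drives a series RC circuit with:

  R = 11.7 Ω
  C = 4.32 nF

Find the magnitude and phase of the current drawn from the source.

Step 1 — Angular frequency: ω = 2π·f = 2π·219 = 1376 rad/s.
Step 2 — Component impedances:
  R: Z = R = 11.7 Ω
  C: Z = 1/(jωC) = -j/(ω·C) = 0 - j1.682e+05 Ω
Step 3 — Series combination: Z_total = R + C = 11.7 - j1.682e+05 Ω = 1.682e+05∠-90.0° Ω.
Step 4 — Source phasor: V = 240∠-134.2° V = -167.3 - j172.1 V.
Step 5 — Ohm's law: I = V / Z_total = (-167.3 - j172.1) / (11.7 - j1.682e+05) = 0.001023 - j0.0009947 A.
Step 6 — Convert to polar: |I| = 0.001427 A, ∠I = -44.2°.

I = 0.001427∠-44.2° A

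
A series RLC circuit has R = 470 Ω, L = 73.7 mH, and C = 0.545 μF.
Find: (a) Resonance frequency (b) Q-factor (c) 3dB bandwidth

Step 1 — Resonance: ω₀ = 1/√(LC) = 1/√(0.0737·5.45e-07) = 4990 rad/s.
Step 2 — f₀ = ω₀/(2π) = 794.1 Hz.
Step 3 — Series Q: Q = ω₀L/R = 4990·0.0737/470 = 0.7824.
Step 4 — Bandwidth: Δω = ω₀/Q = 6377 rad/s; BW = Δω/(2π) = 1015 Hz.

(a) f₀ = 794.1 Hz  (b) Q = 0.7824  (c) BW = 1015 Hz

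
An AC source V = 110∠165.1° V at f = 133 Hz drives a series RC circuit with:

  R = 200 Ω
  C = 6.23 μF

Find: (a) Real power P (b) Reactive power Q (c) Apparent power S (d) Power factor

Step 1 — Angular frequency: ω = 2π·f = 2π·133 = 835.7 rad/s.
Step 2 — Component impedances:
  R: Z = R = 200 Ω
  C: Z = 1/(jωC) = -j/(ω·C) = 0 - j192.1 Ω
Step 3 — Series combination: Z_total = R + C = 200 - j192.1 Ω = 277.3∠-43.8° Ω.
Step 4 — Source phasor: V = 110∠165.1° V = -106.3 + j28.28 V.
Step 5 — Current: I = V / Z = -0.3471 - j0.192 A = 0.3967∠-151.1° A.
Step 6 — Complex power: S = V·I* = 31.47 - j30.23 VA.
Step 7 — Real power: P = Re(S) = 31.47 W.
Step 8 — Reactive power: Q = Im(S) = -30.23 VAR.
Step 9 — Apparent power: |S| = 43.64 VA.
Step 10 — Power factor: PF = P/|S| = 0.7212 (leading).

(a) P = 31.47 W  (b) Q = -30.23 VAR  (c) S = 43.64 VA  (d) PF = 0.7212 (leading)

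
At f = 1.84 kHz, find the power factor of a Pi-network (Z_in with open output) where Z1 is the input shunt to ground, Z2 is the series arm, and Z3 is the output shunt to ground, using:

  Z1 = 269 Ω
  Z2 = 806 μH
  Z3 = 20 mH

Step 1 — Angular frequency: ω = 2π·f = 2π·1840 = 1.156e+04 rad/s.
Step 2 — Component impedances:
  Z1: Z = R = 269 Ω
  Z2: Z = jωL = j·1.156e+04·0.000806 = 0 + j9.318 Ω
  Z3: Z = jωL = j·1.156e+04·0.02 = 0 + j231.2 Ω
Step 3 — With open output, the series arm Z2 and the output shunt Z3 appear in series to ground: Z2 + Z3 = 0 + j240.5 Ω.
Step 4 — Parallel with input shunt Z1: Z_in = Z1 || (Z2 + Z3) = 119.5 + j133.7 Ω = 179.3∠48.2° Ω.
Step 5 — Power factor: PF = cos(φ) = Re(Z)/|Z| = 119.52/179.31 = 0.6666.
Step 6 — Type: Im(Z) = 133.7 ⇒ lagging (phase φ = 48.2°).

PF = 0.6666 (lagging, φ = 48.2°)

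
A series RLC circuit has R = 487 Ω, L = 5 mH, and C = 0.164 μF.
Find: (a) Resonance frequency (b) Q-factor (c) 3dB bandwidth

Step 1 — Resonance: ω₀ = 1/√(LC) = 1/√(0.005·1.64e-07) = 3.492e+04 rad/s.
Step 2 — f₀ = ω₀/(2π) = 5558 Hz.
Step 3 — Series Q: Q = ω₀L/R = 3.492e+04·0.005/487 = 0.3585.
Step 4 — Bandwidth: Δω = ω₀/Q = 9.74e+04 rad/s; BW = Δω/(2π) = 1.55e+04 Hz.

(a) f₀ = 5558 Hz  (b) Q = 0.3585  (c) BW = 1.55e+04 Hz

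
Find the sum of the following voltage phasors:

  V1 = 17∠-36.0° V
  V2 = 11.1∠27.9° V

Step 1 — Convert each phasor to rectangular form:
  V1 = 17·(cos(-36.0°) + j·sin(-36.0°)) = 13.75 - j9.992 V
  V2 = 11.1·(cos(27.9°) + j·sin(27.9°)) = 9.81 + j5.194 V
Step 2 — Sum components: V_total = 23.56 - j4.798 V.
Step 3 — Convert to polar: |V_total| = 24.05 V, ∠V_total = -11.5°.

V_total = 24.05∠-11.5° V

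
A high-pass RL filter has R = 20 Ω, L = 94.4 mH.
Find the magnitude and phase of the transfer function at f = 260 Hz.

Step 1 — Angular frequency: ω = 2π·260 = 1634 rad/s.
Step 2 — Transfer function: H(jω) = jωL/(R + jωL).
Step 3 — Numerator jωL = j·154.2; denominator R + jωL = 20 + j154.2.
Step 4 — H = 0.9835 + j0.1275.
Step 5 — Magnitude: |H| = 0.9917 (-0.1 dB); phase: φ = 7.4°.

|H| = 0.9917 (-0.1 dB), φ = 7.4°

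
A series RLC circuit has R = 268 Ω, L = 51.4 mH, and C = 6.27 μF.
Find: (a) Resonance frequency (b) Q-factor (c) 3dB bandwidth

Step 1 — Resonance condition Im(Z)=0 gives ω₀ = 1/√(LC).
Step 2 — ω₀ = 1/√(0.0514·6.27e-06) = 1762 rad/s.
Step 3 — f₀ = ω₀/(2π) = 280.4 Hz.
Step 4 — Series Q: Q = ω₀L/R = 1762·0.0514/268 = 0.3378.
Step 5 — 3dB bandwidth: Δω = ω₀/Q = 5214 rad/s; BW = Δω/(2π) = 829.8 Hz.

(a) f₀ = 280.4 Hz  (b) Q = 0.3378  (c) BW = 829.8 Hz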